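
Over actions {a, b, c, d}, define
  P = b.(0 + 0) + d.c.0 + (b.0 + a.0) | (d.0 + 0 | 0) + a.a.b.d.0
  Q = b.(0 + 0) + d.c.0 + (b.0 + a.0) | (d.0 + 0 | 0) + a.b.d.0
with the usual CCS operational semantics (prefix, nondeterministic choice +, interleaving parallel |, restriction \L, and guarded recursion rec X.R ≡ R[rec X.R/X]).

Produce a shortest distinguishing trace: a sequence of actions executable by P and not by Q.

aa

P's transition system — 10 states:
  s0 = b.(0 + 0) + d.c.0 + (b.0 + a.0) | (d.0 + 0 | 0) + a.a.b.d.0 has moves -a-> s1, -a-> s2, -b-> s1, -b-> s3, -d-> s4, -d-> s5
  s1 = 0 | (d.0 + 0 | 0) has moves -d-> s6
  s2 = a.b.d.0 has moves -a-> s7
  s3 = 0 + 0 has moves stopped
  s4 = (b.0 + a.0) | 0 has moves -a-> s6, -b-> s6
  s5 = c.0 has moves -c-> s8
  s6 = 0 | 0 has moves stopped
  s7 = b.d.0 has moves -b-> s9
  s8 = 0 has moves stopped
  s9 = d.0 has moves -d-> s8
Q's transition system — 9 states:
  t0 = b.(0 + 0) + d.c.0 + (b.0 + a.0) | (d.0 + 0 | 0) + a.b.d.0 has moves -a-> t1, -a-> t2, -b-> t1, -b-> t3, -d-> t4, -d-> t5
  t1 = 0 | (d.0 + 0 | 0) has moves -d-> t6
  t2 = b.d.0 has moves -b-> t7
  t3 = 0 + 0 has moves stopped
  t4 = (b.0 + a.0) | 0 has moves -a-> t6, -b-> t6
  t5 = c.0 has moves -c-> t8
  t6 = 0 | 0 has moves stopped
  t7 = d.0 has moves -d-> t8
  t8 = 0 has moves stopped
Run σ = ⟨aa⟩ on P: start {s0}
  [1] a ⇒ {s1, s2}
  [2] a ⇒ {s7}
  — P admits the full trace.
Run σ = ⟨aa⟩ on Q: start {t0}
  [1] a ⇒ {t1, t2}
  [2] a ⇒ ∅ (Q stuck)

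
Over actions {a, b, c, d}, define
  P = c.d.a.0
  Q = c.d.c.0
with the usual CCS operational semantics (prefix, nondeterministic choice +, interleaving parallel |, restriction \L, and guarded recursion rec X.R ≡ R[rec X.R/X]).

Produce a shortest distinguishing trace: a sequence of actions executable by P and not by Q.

P's transition system — 4 states:
  s0 = c.d.a.0 | =c=> s1
  s1 = d.a.0 | =d=> s2
  s2 = a.0 | =a=> s3
  s3 = 0 | stopped
Q's transition system — 4 states:
  t0 = c.d.c.0 | =c=> t1
  t1 = d.c.0 | =d=> t2
  t2 = c.0 | =c=> t3
  t3 = 0 | stopped
Executing cda from P (initial set {s0}):
  after c @ step 1: {s1}
  after d @ step 2: {s2}
  after a @ step 3: {s3}
  P completes σ.
Executing cda from Q (initial set {t0}):
  after c @ step 1: {t1}
  after d @ step 2: {t2}
  after a @ step 3: no successor for Q

cda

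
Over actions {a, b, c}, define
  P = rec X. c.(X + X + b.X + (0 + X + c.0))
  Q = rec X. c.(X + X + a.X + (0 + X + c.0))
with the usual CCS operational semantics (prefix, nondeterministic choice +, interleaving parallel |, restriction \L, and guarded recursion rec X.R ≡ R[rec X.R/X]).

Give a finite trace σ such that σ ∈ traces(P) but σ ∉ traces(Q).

cb

P's transition system — 3 states:
  u0 = rec X. c.(X + X + b.X + (0 + X + c.0)) :: --c--▸ u1
  u1 = (rec X. c.(X + X + b.X + (0 + X + c.0))) + (rec X. c.(X + X + b.X + (0 + X + c.0))) + b.(rec X. c.(X + X + b.X + (0 + X + c.0))) + (0 + (rec X. c.(X + X + b.X + (0 + X + c.0))) + c.0) :: --b--▸ u0, --c--▸ u1, --c--▸ u2
  u2 = 0 :: ·
Q's transition system — 3 states:
  v0 = rec X. c.(X + X + a.X + (0 + X + c.0)) :: --c--▸ v1
  v1 = (rec X. c.(X + X + a.X + (0 + X + c.0))) + (rec X. c.(X + X + a.X + (0 + X + c.0))) + a.(rec X. c.(X + X + a.X + (0 + X + c.0))) + (0 + (rec X. c.(X + X + a.X + (0 + X + c.0))) + c.0) :: --a--▸ v0, --c--▸ v1, --c--▸ v2
  v2 = 0 :: ·
Executing cb from P (initial set {u0}):
  after c @ step 1: {u1}
  after b @ step 2: {u0}
  P completes σ.
Executing cb from Q (initial set {v0}):
  after c @ step 1: {v1}
  after b @ step 2: ∅  — Q cannot continue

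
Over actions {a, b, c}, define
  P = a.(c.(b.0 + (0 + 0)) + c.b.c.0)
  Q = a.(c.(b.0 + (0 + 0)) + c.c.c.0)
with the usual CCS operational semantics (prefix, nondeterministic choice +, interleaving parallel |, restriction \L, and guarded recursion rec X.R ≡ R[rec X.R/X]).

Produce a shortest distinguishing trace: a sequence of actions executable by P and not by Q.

LTS(P): 6 reachable states
  m0 = a.(c.(b.0 + (0 + 0)) + c.b.c.0) ⊢ --a--▸ m1
  m1 = c.(b.0 + (0 + 0)) + c.b.c.0 ⊢ --c--▸ m2, --c--▸ m3
  m2 = b.0 + (0 + 0) ⊢ --b--▸ m4
  m3 = b.c.0 ⊢ --b--▸ m5
  m4 = 0 ⊢ ·
  m5 = c.0 ⊢ --c--▸ m4
LTS(Q): 6 reachable states
  n0 = a.(c.(b.0 + (0 + 0)) + c.c.c.0) ⊢ --a--▸ n1
  n1 = c.(b.0 + (0 + 0)) + c.c.c.0 ⊢ --c--▸ n2, --c--▸ n3
  n2 = b.0 + (0 + 0) ⊢ --b--▸ n4
  n3 = c.c.0 ⊢ --c--▸ n5
  n4 = 0 ⊢ ·
  n5 = c.0 ⊢ --c--▸ n4
Trace ⟨acbc⟩ through P, begin at {m0}:
  after a @ step 1: {m1}
  after c @ step 2: {m2, m3}
  after b @ step 3: {m4, m5}
  after c @ step 4: {m4}
  — P admits the full trace.
Trace ⟨acbc⟩ through Q, begin at {n0}:
  after a @ step 1: {n1}
  after c @ step 2: {n2, n3}
  after b @ step 3: {n4}
  after c @ step 4: no successor for Q

acbc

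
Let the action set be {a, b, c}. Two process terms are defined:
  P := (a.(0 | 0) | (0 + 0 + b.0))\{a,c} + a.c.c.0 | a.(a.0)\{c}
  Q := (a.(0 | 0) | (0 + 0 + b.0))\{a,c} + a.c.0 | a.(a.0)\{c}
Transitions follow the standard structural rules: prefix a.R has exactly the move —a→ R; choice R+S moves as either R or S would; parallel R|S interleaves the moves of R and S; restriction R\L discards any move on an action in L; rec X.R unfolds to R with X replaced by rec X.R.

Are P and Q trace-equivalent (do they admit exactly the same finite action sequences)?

P's transition system — 13 states:
  s0 = (a.(0 | 0) | (0 + 0 + b.0))\{a,c} + a.c.c.0 | a.(a.0)\{c} ⊢ ··a··> s1, ··a··> s2, ··b··> s3
  s1 = a.c.c.0 | (a.0)\{c} ⊢ ··a··> s4, ··a··> s5
  s2 = c.c.0 | a.(a.0)\{c} ⊢ ··a··> s5, ··c··> s6
  s3 = (a.(0 | 0) | 0)\{a,c} ⊢ ∅
  s4 = a.c.c.0 | 0\{c} ⊢ ··a··> s7
  s5 = c.c.0 | (a.0)\{c} ⊢ ··a··> s7, ··c··> s8
  s6 = c.0 | a.(a.0)\{c} ⊢ ··a··> s8, ··c··> s9
  s7 = c.c.0 | 0\{c} ⊢ ··c··> s10
  s8 = c.0 | (a.0)\{c} ⊢ ··a··> s10, ··c··> s11
  s9 = 0 | a.(a.0)\{c} ⊢ ··a··> s11
  s10 = c.0 | 0\{c} ⊢ ··c··> s12
  s11 = 0 | (a.0)\{c} ⊢ ··a··> s12
  s12 = 0 | 0\{c} ⊢ ∅
Q's transition system — 10 states:
  t0 = (a.(0 | 0) | (0 + 0 + b.0))\{a,c} + a.c.0 | a.(a.0)\{c} ⊢ ··a··> t1, ··a··> t2, ··b··> t3
  t1 = a.c.0 | (a.0)\{c} ⊢ ··a··> t4, ··a··> t5
  t2 = c.0 | a.(a.0)\{c} ⊢ ··a··> t5, ··c··> t6
  t3 = (a.(0 | 0) | 0)\{a,c} ⊢ ∅
  t4 = a.c.0 | 0\{c} ⊢ ··a··> t7
  t5 = c.0 | (a.0)\{c} ⊢ ··a··> t7, ··c··> t8
  t6 = 0 | a.(a.0)\{c} ⊢ ··a··> t8
  t7 = c.0 | 0\{c} ⊢ ··c··> t9
  t8 = 0 | (a.0)\{c} ⊢ ··a··> t9
  t9 = 0 | 0\{c} ⊢ ∅
Run σ = ⟨acc⟩ on P: start {s0}
  [1] a ⇒ {s1, s2}
  [2] c ⇒ {s6}
  [3] c ⇒ {s9}
  P completes σ.
Run σ = ⟨acc⟩ on Q: start {t0}
  [1] a ⇒ {t1, t2}
  [2] c ⇒ {t6}
  [3] c ⇒ no successor for Q

traces(P) ≠ traces(Q) — witness ⟨acc⟩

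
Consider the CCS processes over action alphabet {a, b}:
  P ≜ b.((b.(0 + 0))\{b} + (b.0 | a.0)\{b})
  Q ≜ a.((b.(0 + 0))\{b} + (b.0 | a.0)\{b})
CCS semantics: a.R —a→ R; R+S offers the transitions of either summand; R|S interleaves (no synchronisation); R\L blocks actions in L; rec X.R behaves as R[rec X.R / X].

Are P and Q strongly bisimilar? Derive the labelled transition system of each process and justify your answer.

LTS(P): 3 reachable states
  u0 = b.((b.(0 + 0))\{b} + (b.0 | a.0)\{b}) has moves =b=> u1
  u1 = (b.(0 + 0))\{b} + (b.0 | a.0)\{b} has moves =a=> u2
  u2 = (b.0 | 0)\{b} has moves deadlocked
LTS(Q): 3 reachable states
  v0 = a.((b.(0 + 0))\{b} + (b.0 | a.0)\{b}) has moves =a=> v1
  v1 = (b.(0 + 0))\{b} + (b.0 | a.0)\{b} has moves =a=> v2
  v2 = (b.0 | 0)\{b} has moves deadlocked
Coarsest stable partition (strong bisimilarity classes):
  B0 = {u0}
  B1 = {u1, v1}
  B2 = {u2, v2}
  B3 = {v0}
u0 ∈ B0, v0 ∈ B3 → different blocks

NO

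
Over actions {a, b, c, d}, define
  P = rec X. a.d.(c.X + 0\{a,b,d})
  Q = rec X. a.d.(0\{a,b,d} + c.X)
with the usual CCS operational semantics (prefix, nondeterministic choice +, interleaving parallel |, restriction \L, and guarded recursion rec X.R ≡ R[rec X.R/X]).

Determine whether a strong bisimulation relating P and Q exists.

P ~ Q

Reachable graph of P (3 states):
  u0 = rec X. a.d.(c.X + 0\{a,b,d}) ⊢ ··a··> u1
  u1 = d.(c.(rec X. a.d.(c.X + 0\{a,b,d})) + 0\{a,b,d}) ⊢ ··d··> u2
  u2 = c.(rec X. a.d.(c.X + 0\{a,b,d})) + 0\{a,b,d} ⊢ ··c··> u0
Reachable graph of Q (3 states):
  v0 = rec X. a.d.(0\{a,b,d} + c.X) ⊢ ··a··> v1
  v1 = d.(0\{a,b,d} + c.(rec X. a.d.(0\{a,b,d} + c.X))) ⊢ ··d··> v2
  v2 = 0\{a,b,d} + c.(rec X. a.d.(0\{a,b,d} + c.X)) ⊢ ··c··> v0
Coarsest stable partition (strong bisimilarity classes):
  B0 = {u0, v0}
  B1 = {u1, v1}
  B2 = {u2, v2}
u0 ∈ B0, v0 ∈ B0 → same block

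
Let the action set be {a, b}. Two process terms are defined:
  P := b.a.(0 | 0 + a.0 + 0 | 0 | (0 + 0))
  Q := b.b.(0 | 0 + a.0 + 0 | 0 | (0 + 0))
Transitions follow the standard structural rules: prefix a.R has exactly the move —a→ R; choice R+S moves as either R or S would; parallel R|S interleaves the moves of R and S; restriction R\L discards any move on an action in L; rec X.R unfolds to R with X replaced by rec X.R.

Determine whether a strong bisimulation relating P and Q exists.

Reachable graph of P (4 states):
  s0 = b.a.(0 | 0 + a.0 + 0 | 0 | (0 + 0)) has moves ··b··> s1
  s1 = a.(0 | 0 + a.0 + 0 | 0 | (0 + 0)) has moves ··a··> s2
  s2 = 0 | 0 + a.0 + 0 | 0 | (0 + 0) has moves ··a··> s3
  s3 = 0 has moves ·
Reachable graph of Q (4 states):
  t0 = b.b.(0 | 0 + a.0 + 0 | 0 | (0 + 0)) has moves ··b··> t1
  t1 = b.(0 | 0 + a.0 + 0 | 0 | (0 + 0)) has moves ··b··> t2
  t2 = 0 | 0 + a.0 + 0 | 0 | (0 + 0) has moves ··a··> t3
  t3 = 0 has moves ·
Partition-refinement fixed point:
  B0 = {s0}
  B1 = {s1}
  B2 = {s2, t2}
  B3 = {s3, t3}
  B4 = {t0}
  B5 = {t1}
s0 ∈ B0, t0 ∈ B4 → different blocks

NO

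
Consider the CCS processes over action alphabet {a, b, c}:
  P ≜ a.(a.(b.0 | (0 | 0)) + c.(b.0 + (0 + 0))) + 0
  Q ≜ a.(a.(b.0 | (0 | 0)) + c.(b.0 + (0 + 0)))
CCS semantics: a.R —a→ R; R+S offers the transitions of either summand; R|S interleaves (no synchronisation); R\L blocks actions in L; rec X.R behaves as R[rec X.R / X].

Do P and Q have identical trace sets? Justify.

Reachable graph of P (6 states):
  u0 = a.(a.(b.0 | (0 | 0)) + c.(b.0 + (0 + 0))) + 0 ⊢ --a--▸ u1
  u1 = a.(b.0 | (0 | 0)) + c.(b.0 + (0 + 0)) ⊢ --a--▸ u2, --c--▸ u3
  u2 = b.0 | (0 | 0) ⊢ --b--▸ u4
  u3 = b.0 + (0 + 0) ⊢ --b--▸ u5
  u4 = 0 | (0 | 0) ⊢ stopped
  u5 = 0 ⊢ stopped
Reachable graph of Q (6 states):
  v0 = a.(a.(b.0 | (0 | 0)) + c.(b.0 + (0 + 0))) ⊢ --a--▸ v1
  v1 = a.(b.0 | (0 | 0)) + c.(b.0 + (0 + 0)) ⊢ --a--▸ v2, --c--▸ v3
  v2 = b.0 | (0 | 0) ⊢ --b--▸ v4
  v3 = b.0 + (0 + 0) ⊢ --b--▸ v5
  v4 = 0 | (0 | 0) ⊢ stopped
  v5 = 0 ⊢ stopped
Partition-refinement fixed point:
  B0 = {u0, v0}
  B1 = {u1, v1}
  B2 = {u2, u3, v2, v3}
  B3 = {u4, u5, v4, v5}
u0 ∈ B0, v0 ∈ B0 → same block
Bisimilar ⇒ trace-equivalent.

YES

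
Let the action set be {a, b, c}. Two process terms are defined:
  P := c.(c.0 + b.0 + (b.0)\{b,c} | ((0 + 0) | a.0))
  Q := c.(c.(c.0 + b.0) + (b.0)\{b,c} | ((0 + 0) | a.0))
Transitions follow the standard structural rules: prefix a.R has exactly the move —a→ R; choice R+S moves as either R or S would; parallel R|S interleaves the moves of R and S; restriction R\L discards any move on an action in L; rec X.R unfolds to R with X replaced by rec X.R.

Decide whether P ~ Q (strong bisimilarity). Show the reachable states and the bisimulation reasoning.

P ≁ Q

LTS(P): 4 reachable states
  u0 = c.(c.0 + b.0 + (b.0)\{b,c} | ((0 + 0) | a.0)) :: --c--▸ u1
  u1 = c.0 + b.0 + (b.0)\{b,c} | ((0 + 0) | a.0) :: --a--▸ u2, --b--▸ u3, --c--▸ u3
  u2 = (b.0)\{b,c} | ((0 + 0) | 0) :: ∅
  u3 = 0 :: ∅
LTS(Q): 5 reachable states
  v0 = c.(c.(c.0 + b.0) + (b.0)\{b,c} | ((0 + 0) | a.0)) :: --c--▸ v1
  v1 = c.(c.0 + b.0) + (b.0)\{b,c} | ((0 + 0) | a.0) :: --a--▸ v2, --c--▸ v3
  v2 = (b.0)\{b,c} | ((0 + 0) | 0) :: ∅
  v3 = c.0 + b.0 :: --b--▸ v4, --c--▸ v4
  v4 = 0 :: ∅
Partition-refinement fixed point:
  B0 = {u0}
  B1 = {u1}
  B2 = {u2, u3, v2, v4}
  B3 = {v0}
  B4 = {v1}
  B5 = {v3}
u0 ∈ B0, v0 ∈ B3 → different blocks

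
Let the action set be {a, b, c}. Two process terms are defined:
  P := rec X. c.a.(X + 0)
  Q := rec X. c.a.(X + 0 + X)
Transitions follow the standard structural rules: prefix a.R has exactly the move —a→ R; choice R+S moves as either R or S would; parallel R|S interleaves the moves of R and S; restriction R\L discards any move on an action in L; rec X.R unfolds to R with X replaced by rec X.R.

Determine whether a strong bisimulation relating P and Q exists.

LTS(P): 3 reachable states
  u0 = rec X. c.a.(X + 0) → --c--▸ u1
  u1 = a.((rec X. c.a.(X + 0)) + 0) → --a--▸ u2
  u2 = (rec X. c.a.(X + 0)) + 0 → --c--▸ u1
LTS(Q): 3 reachable states
  v0 = rec X. c.a.(X + 0 + X) → --c--▸ v1
  v1 = a.((rec X. c.a.(X + 0 + X)) + 0 + (rec X. c.a.(X + 0 + X))) → --a--▸ v2
  v2 = (rec X. c.a.(X + 0 + X)) + 0 + (rec X. c.a.(X + 0 + X)) → --c--▸ v1
Partition-refinement fixed point:
  B0 = {u0, u2, v0, v2}
  B1 = {u1, v1}
u0 ∈ B0, v0 ∈ B0 → same block

bisimilar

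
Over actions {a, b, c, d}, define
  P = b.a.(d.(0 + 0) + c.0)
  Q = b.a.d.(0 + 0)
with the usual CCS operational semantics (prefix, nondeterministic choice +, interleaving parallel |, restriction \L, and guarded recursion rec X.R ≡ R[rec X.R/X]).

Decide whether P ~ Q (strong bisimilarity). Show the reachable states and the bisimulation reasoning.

P ≁ Q

Reachable graph of P (5 states):
  m0 = b.a.(d.(0 + 0) + c.0) ⊢ --b--▸ m1
  m1 = a.(d.(0 + 0) + c.0) ⊢ --a--▸ m2
  m2 = d.(0 + 0) + c.0 ⊢ --c--▸ m3, --d--▸ m4
  m3 = 0 ⊢ ·
  m4 = 0 + 0 ⊢ ·
Reachable graph of Q (4 states):
  n0 = b.a.d.(0 + 0) ⊢ --b--▸ n1
  n1 = a.d.(0 + 0) ⊢ --a--▸ n2
  n2 = d.(0 + 0) ⊢ --d--▸ n3
  n3 = 0 + 0 ⊢ ·
Partition-refinement fixed point:
  B0 = {m0}
  B1 = {m1}
  B2 = {m2}
  B3 = {m3, m4, n3}
  B4 = {n0}
  B5 = {n1}
  B6 = {n2}
m0 ∈ B0, n0 ∈ B4 → different blocks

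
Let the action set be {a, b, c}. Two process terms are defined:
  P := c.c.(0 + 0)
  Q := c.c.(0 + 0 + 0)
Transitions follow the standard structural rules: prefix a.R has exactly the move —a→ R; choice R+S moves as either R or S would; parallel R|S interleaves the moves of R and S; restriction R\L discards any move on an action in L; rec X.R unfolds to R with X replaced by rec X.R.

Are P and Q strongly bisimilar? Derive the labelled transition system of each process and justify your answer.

Reachable graph of P (3 states):
  u0 = c.c.(0 + 0) :: —c→ u1
  u1 = c.(0 + 0) :: —c→ u2
  u2 = 0 + 0 :: (no moves)
Reachable graph of Q (3 states):
  v0 = c.c.(0 + 0 + 0) :: —c→ v1
  v1 = c.(0 + 0 + 0) :: —c→ v2
  v2 = 0 + 0 + 0 :: (no moves)
Partition-refinement fixed point:
  B0 = {u0, v0}
  B1 = {u1, v1}
  B2 = {u2, v2}
u0 ∈ B0, v0 ∈ B0 → same block

P ~ Q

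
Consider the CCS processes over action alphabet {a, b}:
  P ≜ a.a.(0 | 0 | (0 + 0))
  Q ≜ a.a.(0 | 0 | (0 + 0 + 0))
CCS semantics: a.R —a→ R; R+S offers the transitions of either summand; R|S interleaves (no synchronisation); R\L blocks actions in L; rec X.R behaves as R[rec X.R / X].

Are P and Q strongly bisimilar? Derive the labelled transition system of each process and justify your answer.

P ~ Q

Reachable graph of P (3 states):
  p0 = a.a.(0 | 0 | (0 + 0)) | =a=> p1
  p1 = a.(0 | 0 | (0 + 0)) | =a=> p2
  p2 = 0 | 0 | (0 + 0) | ·
Reachable graph of Q (3 states):
  q0 = a.a.(0 | 0 | (0 + 0 + 0)) | =a=> q1
  q1 = a.(0 | 0 | (0 + 0 + 0)) | =a=> q2
  q2 = 0 | 0 | (0 + 0 + 0) | ·
Partition-refinement fixed point:
  B0 = {p0, q0}
  B1 = {p1, q1}
  B2 = {p2, q2}
p0 ∈ B0, q0 ∈ B0 → same block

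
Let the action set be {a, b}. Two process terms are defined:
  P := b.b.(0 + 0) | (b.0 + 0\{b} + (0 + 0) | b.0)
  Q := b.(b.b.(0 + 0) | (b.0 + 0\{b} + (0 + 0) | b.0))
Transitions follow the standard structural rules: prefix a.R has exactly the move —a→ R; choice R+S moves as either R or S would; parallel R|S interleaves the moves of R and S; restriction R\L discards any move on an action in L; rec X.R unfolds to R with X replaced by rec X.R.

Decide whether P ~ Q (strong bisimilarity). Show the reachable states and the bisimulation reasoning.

P's transition system — 9 states:
  s0 = b.b.(0 + 0) | (b.0 + 0\{b} + (0 + 0) | b.0) :: —b→ s1, —b→ s2, —b→ s3
  s1 = b.(0 + 0) | (b.0 + 0\{b} + (0 + 0) | b.0) :: —b→ s4, —b→ s5, —b→ s6
  s2 = b.b.(0 + 0) | ((0 + 0) | 0) :: —b→ s5
  s3 = b.b.(0 + 0) | 0 :: —b→ s6
  s4 = (0 + 0) | (b.0 + 0\{b} + (0 + 0) | b.0) :: —b→ s7, —b→ s8
  s5 = b.(0 + 0) | ((0 + 0) | 0) :: —b→ s7
  s6 = b.(0 + 0) | 0 :: —b→ s8
  s7 = (0 + 0) | ((0 + 0) | 0) :: stopped
  s8 = (0 + 0) | 0 :: stopped
Q's transition system — 10 states:
  t0 = b.(b.b.(0 + 0) | (b.0 + 0\{b} + (0 + 0) | b.0)) :: —b→ t1
  t1 = b.b.(0 + 0) | (b.0 + 0\{b} + (0 + 0) | b.0) :: —b→ t2, —b→ t3, —b→ t4
  t2 = b.(0 + 0) | (b.0 + 0\{b} + (0 + 0) | b.0) :: —b→ t5, —b→ t6, —b→ t7
  t3 = b.b.(0 + 0) | ((0 + 0) | 0) :: —b→ t6
  t4 = b.b.(0 + 0) | 0 :: —b→ t7
  t5 = (0 + 0) | (b.0 + 0\{b} + (0 + 0) | b.0) :: —b→ t8, —b→ t9
  t6 = b.(0 + 0) | ((0 + 0) | 0) :: —b→ t8
  t7 = b.(0 + 0) | 0 :: —b→ t9
  t8 = (0 + 0) | ((0 + 0) | 0) :: stopped
  t9 = (0 + 0) | 0 :: stopped
Partition-refinement fixed point:
  B0 = {s0, t1}
  B1 = {s1, s2, s3, t2, t3, t4}
  B2 = {s4, s5, s6, t5, t6, t7}
  B3 = {s7, s8, t8, t9}
  B4 = {t0}
s0 ∈ B0, t0 ∈ B4 → different blocks

P ≁ Q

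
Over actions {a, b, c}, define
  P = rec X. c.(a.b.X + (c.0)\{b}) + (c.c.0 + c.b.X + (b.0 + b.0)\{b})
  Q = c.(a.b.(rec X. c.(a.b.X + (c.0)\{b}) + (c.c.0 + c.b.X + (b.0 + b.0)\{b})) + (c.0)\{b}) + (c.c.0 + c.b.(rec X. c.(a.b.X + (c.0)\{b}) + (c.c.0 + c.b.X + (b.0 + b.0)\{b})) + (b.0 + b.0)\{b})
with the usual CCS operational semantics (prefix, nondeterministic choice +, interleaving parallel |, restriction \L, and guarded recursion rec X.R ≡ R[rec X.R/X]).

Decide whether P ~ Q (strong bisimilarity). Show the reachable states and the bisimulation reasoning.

P ~ Q

Reachable graph of P (6 states):
  s0 = rec X. c.(a.b.X + (c.0)\{b}) + (c.c.0 + c.b.X + (b.0 + b.0)\{b}) ⊢ ··c··> s1, ··c··> s2, ··c··> s3
  s1 = a.b.(rec X. c.(a.b.X + (c.0)\{b}) + (c.c.0 + c.b.X + (b.0 + b.0)\{b})) + (c.0)\{b} ⊢ ··a··> s2, ··c··> s4
  s2 = b.(rec X. c.(a.b.X + (c.0)\{b}) + (c.c.0 + c.b.X + (b.0 + b.0)\{b})) ⊢ ··b··> s0
  s3 = c.0 ⊢ ··c··> s5
  s4 = 0\{b} ⊢ deadlocked
  s5 = 0 ⊢ deadlocked
Reachable graph of Q (7 states):
  t0 = c.(a.b.(rec X. c.(a.b.X + (c.0)\{b}) + (c.c.0 + c.b.X + (b.0 + b.0)\{b})) + (c.0)\{b}) + (c.c.0 + c.b.(rec X. c.(a.b.X + (c.0)\{b}) + (c.c.0 + c.b.X + (b.0 + b.0)\{b})) + (b.0 + b.0)\{b}) ⊢ ··c··> t1, ··c··> t2, ··c··> t3
  t1 = a.b.(rec X. c.(a.b.X + (c.0)\{b}) + (c.c.0 + c.b.X + (b.0 + b.0)\{b})) + (c.0)\{b} ⊢ ··a··> t2, ··c··> t4
  t2 = b.(rec X. c.(a.b.X + (c.0)\{b}) + (c.c.0 + c.b.X + (b.0 + b.0)\{b})) ⊢ ··b··> t5
  t3 = c.0 ⊢ ··c··> t6
  t4 = 0\{b} ⊢ deadlocked
  t5 = rec X. c.(a.b.X + (c.0)\{b}) + (c.c.0 + c.b.X + (b.0 + b.0)\{b}) ⊢ ··c··> t1, ··c··> t2, ··c··> t3
  t6 = 0 ⊢ deadlocked
Coarsest stable partition (strong bisimilarity classes):
  B0 = {s0, t0, t5}
  B1 = {s1, t1}
  B2 = {s4, s5, t4, t6}
  B3 = {s2, t2}
  B4 = {s3, t3}
s0 ∈ B0, t0 ∈ B0 → same block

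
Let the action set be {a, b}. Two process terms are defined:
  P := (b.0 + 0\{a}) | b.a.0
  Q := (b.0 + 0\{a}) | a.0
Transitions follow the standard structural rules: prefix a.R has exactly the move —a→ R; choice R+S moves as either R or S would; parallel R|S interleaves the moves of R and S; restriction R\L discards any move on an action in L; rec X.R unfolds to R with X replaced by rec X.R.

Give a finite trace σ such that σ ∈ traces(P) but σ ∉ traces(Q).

Reachable graph of P (6 states):
  m0 = (b.0 + 0\{a}) | b.a.0 | ··b··> m1, ··b··> m2
  m1 = (b.0 + 0\{a}) | a.0 | ··a··> m3, ··b··> m4
  m2 = 0 | b.a.0 | ··b··> m4
  m3 = (b.0 + 0\{a}) | 0 | ··b··> m5
  m4 = 0 | a.0 | ··a··> m5
  m5 = 0 | 0 | (no moves)
Reachable graph of Q (4 states):
  n0 = (b.0 + 0\{a}) | a.0 | ··a··> n1, ··b··> n2
  n1 = (b.0 + 0\{a}) | 0 | ··b··> n3
  n2 = 0 | a.0 | ··a··> n3
  n3 = 0 | 0 | (no moves)
Trace ⟨bb⟩ through P, begin at {m0}:
  after b @ step 1: {m1, m2}
  after b @ step 2: {m4}
  ✓ P
Trace ⟨bb⟩ through Q, begin at {n0}:
  after b @ step 1: {n2}
  after b @ step 2: ∅ (Q stuck)

bb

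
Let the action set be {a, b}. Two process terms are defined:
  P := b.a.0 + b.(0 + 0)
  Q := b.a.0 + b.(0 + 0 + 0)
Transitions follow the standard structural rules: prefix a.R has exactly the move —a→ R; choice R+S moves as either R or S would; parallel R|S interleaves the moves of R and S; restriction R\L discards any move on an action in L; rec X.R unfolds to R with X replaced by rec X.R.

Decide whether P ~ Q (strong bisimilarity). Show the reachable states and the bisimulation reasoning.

LTS(P): 4 reachable states
  s0 = b.a.0 + b.(0 + 0) | -b-> s1, -b-> s2
  s1 = 0 + 0 | stopped
  s2 = a.0 | -a-> s3
  s3 = 0 | stopped
LTS(Q): 4 reachable states
  t0 = b.a.0 + b.(0 + 0 + 0) | -b-> t1, -b-> t2
  t1 = 0 + 0 + 0 | stopped
  t2 = a.0 | -a-> t3
  t3 = 0 | stopped
Coarsest stable partition (strong bisimilarity classes):
  B0 = {s0, t0}
  B1 = {s2, t2}
  B2 = {s1, s3, t1, t3}
s0 ∈ B0, t0 ∈ B0 → same block

YES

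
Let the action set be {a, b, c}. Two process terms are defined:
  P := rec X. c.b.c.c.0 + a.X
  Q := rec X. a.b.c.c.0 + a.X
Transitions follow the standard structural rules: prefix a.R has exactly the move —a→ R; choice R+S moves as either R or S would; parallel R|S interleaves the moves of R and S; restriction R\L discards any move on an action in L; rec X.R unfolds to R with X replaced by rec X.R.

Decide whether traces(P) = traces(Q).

Reachable graph of P (5 states):
  p0 = rec X. c.b.c.c.0 + a.X :: =a=> p0, =c=> p1
  p1 = b.c.c.0 :: =b=> p2
  p2 = c.c.0 :: =c=> p3
  p3 = c.0 :: =c=> p4
  p4 = 0 :: (no moves)
Reachable graph of Q (5 states):
  q0 = rec X. a.b.c.c.0 + a.X :: =a=> q0, =a=> q1
  q1 = b.c.c.0 :: =b=> q2
  q2 = c.c.0 :: =c=> q3
  q3 = c.0 :: =c=> q4
  q4 = 0 :: (no moves)
Executing c from P (initial set {p0}):
  [1] c ⇒ {p1}
  — P admits the full trace.
Executing c from Q (initial set {q0}):
  [1] c ⇒ ∅ (Q stuck)

NO — witness ⟨c⟩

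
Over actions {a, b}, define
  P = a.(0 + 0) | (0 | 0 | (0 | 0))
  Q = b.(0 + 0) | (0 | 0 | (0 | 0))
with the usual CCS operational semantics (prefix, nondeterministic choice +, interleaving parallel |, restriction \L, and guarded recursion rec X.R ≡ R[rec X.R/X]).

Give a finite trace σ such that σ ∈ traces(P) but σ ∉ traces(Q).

Reachable graph of P (2 states):
  s0 = a.(0 + 0) | (0 | 0 | (0 | 0)) | =a=> s1
  s1 = (0 + 0) | (0 | 0 | (0 | 0)) | stopped
Reachable graph of Q (2 states):
  t0 = b.(0 + 0) | (0 | 0 | (0 | 0)) | =b=> t1
  t1 = (0 + 0) | (0 | 0 | (0 | 0)) | stopped
Trace ⟨a⟩ through P, begin at {s0}:
  step 1 (a): {s1}
  ✓ P
Trace ⟨a⟩ through Q, begin at {t0}:
  step 1 (a): ∅ (Q stuck)

a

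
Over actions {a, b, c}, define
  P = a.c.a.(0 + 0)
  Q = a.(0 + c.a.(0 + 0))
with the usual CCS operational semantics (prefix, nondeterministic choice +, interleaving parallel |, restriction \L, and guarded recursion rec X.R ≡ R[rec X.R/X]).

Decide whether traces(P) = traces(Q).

trace-equivalent

Reachable graph of P (4 states):
  m0 = a.c.a.(0 + 0) :: --a--▸ m1
  m1 = c.a.(0 + 0) :: --c--▸ m2
  m2 = a.(0 + 0) :: --a--▸ m3
  m3 = 0 + 0 :: (no moves)
Reachable graph of Q (4 states):
  n0 = a.(0 + c.a.(0 + 0)) :: --a--▸ n1
  n1 = 0 + c.a.(0 + 0) :: --c--▸ n2
  n2 = a.(0 + 0) :: --a--▸ n3
  n3 = 0 + 0 :: (no moves)
Coarsest stable partition (strong bisimilarity classes):
  B0 = {m0, n0}
  B1 = {m1, n1}
  B2 = {m2, n2}
  B3 = {m3, n3}
m0 ∈ B0, n0 ∈ B0 → same block
Bisimilar ⇒ trace-equivalent.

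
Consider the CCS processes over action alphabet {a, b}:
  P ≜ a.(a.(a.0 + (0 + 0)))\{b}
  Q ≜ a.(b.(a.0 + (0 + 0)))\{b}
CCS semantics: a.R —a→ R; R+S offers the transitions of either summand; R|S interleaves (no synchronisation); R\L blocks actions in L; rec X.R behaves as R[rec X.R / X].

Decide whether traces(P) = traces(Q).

P's transition system — 4 states:
  m0 = a.(a.(a.0 + (0 + 0)))\{b} has moves --a--▸ m1
  m1 = (a.(a.0 + (0 + 0)))\{b} has moves --a--▸ m2
  m2 = (a.0 + (0 + 0))\{b} has moves --a--▸ m3
  m3 = 0\{b} has moves ·
Q's transition system — 2 states:
  n0 = a.(b.(a.0 + (0 + 0)))\{b} has moves --a--▸ n1
  n1 = (b.(a.0 + (0 + 0)))\{b} has moves ·
Executing aa from P (initial set {m0}):
  step 1 (a): {m1}
  step 2 (a): {m2}
  P completes σ.
Executing aa from Q (initial set {n0}):
  step 1 (a): {n1}
  step 2 (a): ∅ (Q stuck)

trace-distinct — witness ⟨aa⟩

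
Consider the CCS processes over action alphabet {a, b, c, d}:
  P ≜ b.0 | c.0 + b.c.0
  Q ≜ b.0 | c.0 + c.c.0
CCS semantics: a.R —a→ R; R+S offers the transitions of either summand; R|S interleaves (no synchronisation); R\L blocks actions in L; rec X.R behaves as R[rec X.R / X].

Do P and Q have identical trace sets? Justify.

NO — witness ⟨cc⟩

Reachable graph of P (6 states):
  s0 = b.0 | c.0 + b.c.0 → —b→ s1, —b→ s2, —c→ s3
  s1 = 0 | c.0 → —c→ s4
  s2 = c.0 → —c→ s5
  s3 = b.0 | 0 → —b→ s4
  s4 = 0 | 0 → ∅
  s5 = 0 → ∅
Reachable graph of Q (6 states):
  t0 = b.0 | c.0 + c.c.0 → —b→ t1, —c→ t2, —c→ t3
  t1 = 0 | c.0 → —c→ t4
  t2 = b.0 | 0 → —b→ t4
  t3 = c.0 → —c→ t5
  t4 = 0 | 0 → ∅
  t5 = 0 → ∅
Run σ = ⟨cc⟩ on Q: start {t0}
  step 1 (c): {t2, t3}
  step 2 (c): {t5}
  Q completes σ.
Run σ = ⟨cc⟩ on P: start {s0}
  step 1 (c): {s3}
  step 2 (c): ∅  — P cannot continue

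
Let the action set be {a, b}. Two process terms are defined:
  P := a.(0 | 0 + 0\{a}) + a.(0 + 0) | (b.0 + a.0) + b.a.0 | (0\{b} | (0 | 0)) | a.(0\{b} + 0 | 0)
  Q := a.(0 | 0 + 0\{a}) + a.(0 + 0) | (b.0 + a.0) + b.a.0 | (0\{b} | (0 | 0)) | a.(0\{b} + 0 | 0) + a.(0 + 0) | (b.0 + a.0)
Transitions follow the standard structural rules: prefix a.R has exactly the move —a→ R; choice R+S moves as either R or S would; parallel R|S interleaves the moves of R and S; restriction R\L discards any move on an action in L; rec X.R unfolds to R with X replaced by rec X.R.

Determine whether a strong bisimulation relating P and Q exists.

bisimilar

Reachable graph of P (10 states):
  p0 = a.(0 | 0 + 0\{a}) + a.(0 + 0) | (b.0 + a.0) + b.a.0 | (0\{b} | (0 | 0)) | a.(0\{b} + 0 | 0) ⊢ —a→ p1, —a→ p2, —a→ p3, —a→ p4, —b→ p3, —b→ p5
  p1 = (0 + 0) | (b.0 + a.0) ⊢ —a→ p6, —b→ p6
  p2 = 0 | 0 + 0\{a} ⊢ ∅
  p3 = a.(0 + 0) | 0 ⊢ —a→ p6
  p4 = b.a.0 | (0\{b} | (0 | 0)) | (0\{b} + 0 | 0) ⊢ —b→ p7
  p5 = a.0 | (0\{b} | (0 | 0)) | a.(0\{b} + 0 | 0) ⊢ —a→ p7, —a→ p8
  p6 = (0 + 0) | 0 ⊢ ∅
  p7 = a.0 | (0\{b} | (0 | 0)) | (0\{b} + 0 | 0) ⊢ —a→ p9
  p8 = 0 | (0\{b} | (0 | 0)) | a.(0\{b} + 0 | 0) ⊢ —a→ p9
  p9 = 0 | (0\{b} | (0 | 0)) | (0\{b} + 0 | 0) ⊢ ∅
Reachable graph of Q (10 states):
  q0 = a.(0 | 0 + 0\{a}) + a.(0 + 0) | (b.0 + a.0) + b.a.0 | (0\{b} | (0 | 0)) | a.(0\{b} + 0 | 0) + a.(0 + 0) | (b.0 + a.0) ⊢ —a→ q1, —a→ q2, —a→ q3, —a→ q4, —b→ q3, —b→ q5
  q1 = (0 + 0) | (b.0 + a.0) ⊢ —a→ q6, —b→ q6
  q2 = 0 | 0 + 0\{a} ⊢ ∅
  q3 = a.(0 + 0) | 0 ⊢ —a→ q6
  q4 = b.a.0 | (0\{b} | (0 | 0)) | (0\{b} + 0 | 0) ⊢ —b→ q7
  q5 = a.0 | (0\{b} | (0 | 0)) | a.(0\{b} + 0 | 0) ⊢ —a→ q7, —a→ q8
  q6 = (0 + 0) | 0 ⊢ ∅
  q7 = a.0 | (0\{b} | (0 | 0)) | (0\{b} + 0 | 0) ⊢ —a→ q9
  q8 = 0 | (0\{b} | (0 | 0)) | a.(0\{b} + 0 | 0) ⊢ —a→ q9
  q9 = 0 | (0\{b} | (0 | 0)) | (0\{b} + 0 | 0) ⊢ ∅
Bisimilarity quotient blocks:
  B0 = {p0, q0}
  B1 = {p1, q1}
  B2 = {p2, p6, p9, q2, q6, q9}
  B3 = {p3, p7, p8, q3, q7, q8}
  B4 = {p4, q4}
  B5 = {p5, q5}
p0 ∈ B0, q0 ∈ B0 → same block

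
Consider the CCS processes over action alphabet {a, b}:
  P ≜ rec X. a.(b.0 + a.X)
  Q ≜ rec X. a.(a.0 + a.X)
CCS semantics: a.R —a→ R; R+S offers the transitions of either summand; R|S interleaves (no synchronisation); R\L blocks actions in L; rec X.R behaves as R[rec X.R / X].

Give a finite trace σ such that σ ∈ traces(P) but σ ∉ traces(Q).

LTS(P): 3 reachable states
  u0 = rec X. a.(b.0 + a.X) :: --a--▸ u1
  u1 = b.0 + a.(rec X. a.(b.0 + a.X)) :: --a--▸ u0, --b--▸ u2
  u2 = 0 :: ·
LTS(Q): 3 reachable states
  v0 = rec X. a.(a.0 + a.X) :: --a--▸ v1
  v1 = a.0 + a.(rec X. a.(a.0 + a.X)) :: --a--▸ v0, --a--▸ v2
  v2 = 0 :: ·
Executing ab from P (initial set {u0}):
  step 1 (a): {u1}
  step 2 (b): {u2}
  ✓ P
Executing ab from Q (initial set {v0}):
  step 1 (a): {v1}
  step 2 (b): ∅  — Q cannot continue

ab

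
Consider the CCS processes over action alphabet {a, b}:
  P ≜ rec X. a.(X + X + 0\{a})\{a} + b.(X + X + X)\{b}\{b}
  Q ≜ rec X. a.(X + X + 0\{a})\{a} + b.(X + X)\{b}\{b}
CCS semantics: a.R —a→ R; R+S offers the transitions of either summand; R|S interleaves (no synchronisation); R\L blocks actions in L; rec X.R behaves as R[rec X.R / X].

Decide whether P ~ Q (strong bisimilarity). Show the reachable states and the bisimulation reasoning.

YES

P's transition system — 5 states:
  u0 = rec X. a.(X + X + 0\{a})\{a} + b.(X + X + X)\{b}\{b} | —a→ u1, —b→ u2
  u1 = ((rec X. a.(X + X + 0\{a})\{a} + b.(X + X + X)\{b}\{b}) + (rec X. a.(X + X + 0\{a})\{a} + b.(X + X + X)\{b}\{b}) + 0\{a})\{a} | —b→ u3
  u2 = ((rec X. a.(X + X + 0\{a})\{a} + b.(X + X + X)\{b}\{b}) + (rec X. a.(X + X + 0\{a})\{a} + b.(X + X + X)\{b}\{b}) + (rec X. a.(X + X + 0\{a})\{a} + b.(X + X + X)\{b}\{b}))\{b}\{b} | —a→ u4
  u3 = ((rec X. a.(X + X + 0\{a})\{a} + b.(X + X + X)\{b}\{b}) + (rec X. a.(X + X + 0\{a})\{a} + b.(X + X + X)\{b}\{b}) + (rec X. a.(X + X + 0\{a})\{a} + b.(X + X + X)\{b}\{b}))\{b}\{b}\{a} | ∅
  u4 = ((rec X. a.(X + X + 0\{a})\{a} + b.(X + X + X)\{b}\{b}) + (rec X. a.(X + X + 0\{a})\{a} + b.(X + X + X)\{b}\{b}) + 0\{a})\{a}\{b}\{b} | ∅
Q's transition system — 5 states:
  v0 = rec X. a.(X + X + 0\{a})\{a} + b.(X + X)\{b}\{b} | —a→ v1, —b→ v2
  v1 = ((rec X. a.(X + X + 0\{a})\{a} + b.(X + X)\{b}\{b}) + (rec X. a.(X + X + 0\{a})\{a} + b.(X + X)\{b}\{b}) + 0\{a})\{a} | —b→ v3
  v2 = ((rec X. a.(X + X + 0\{a})\{a} + b.(X + X)\{b}\{b}) + (rec X. a.(X + X + 0\{a})\{a} + b.(X + X)\{b}\{b}))\{b}\{b} | —a→ v4
  v3 = ((rec X. a.(X + X + 0\{a})\{a} + b.(X + X)\{b}\{b}) + (rec X. a.(X + X + 0\{a})\{a} + b.(X + X)\{b}\{b}))\{b}\{b}\{a} | ∅
  v4 = ((rec X. a.(X + X + 0\{a})\{a} + b.(X + X)\{b}\{b}) + (rec X. a.(X + X + 0\{a})\{a} + b.(X + X)\{b}\{b}) + 0\{a})\{a}\{b}\{b} | ∅
Partition-refinement fixed point:
  B0 = {u0, v0}
  B1 = {u1, v1}
  B2 = {u3, u4, v3, v4}
  B3 = {u2, v2}
u0 ∈ B0, v0 ∈ B0 → same block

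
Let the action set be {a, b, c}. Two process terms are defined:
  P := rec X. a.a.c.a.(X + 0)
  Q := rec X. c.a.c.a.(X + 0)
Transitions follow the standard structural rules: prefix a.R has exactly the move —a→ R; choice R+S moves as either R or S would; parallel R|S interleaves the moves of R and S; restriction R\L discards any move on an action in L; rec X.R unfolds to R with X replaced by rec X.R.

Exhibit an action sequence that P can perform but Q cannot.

a

LTS(P): 5 reachable states
  p0 = rec X. a.a.c.a.(X + 0) | --a--▸ p1
  p1 = a.c.a.((rec X. a.a.c.a.(X + 0)) + 0) | --a--▸ p2
  p2 = c.a.((rec X. a.a.c.a.(X + 0)) + 0) | --c--▸ p3
  p3 = a.((rec X. a.a.c.a.(X + 0)) + 0) | --a--▸ p4
  p4 = (rec X. a.a.c.a.(X + 0)) + 0 | --a--▸ p1
LTS(Q): 5 reachable states
  q0 = rec X. c.a.c.a.(X + 0) | --c--▸ q1
  q1 = a.c.a.((rec X. c.a.c.a.(X + 0)) + 0) | --a--▸ q2
  q2 = c.a.((rec X. c.a.c.a.(X + 0)) + 0) | --c--▸ q3
  q3 = a.((rec X. c.a.c.a.(X + 0)) + 0) | --a--▸ q4
  q4 = (rec X. c.a.c.a.(X + 0)) + 0 | --c--▸ q1
Executing a from P (initial set {p0}):
  after a @ step 1: {p1}
  P completes σ.
Executing a from Q (initial set {q0}):
  after a @ step 1: no successor for Q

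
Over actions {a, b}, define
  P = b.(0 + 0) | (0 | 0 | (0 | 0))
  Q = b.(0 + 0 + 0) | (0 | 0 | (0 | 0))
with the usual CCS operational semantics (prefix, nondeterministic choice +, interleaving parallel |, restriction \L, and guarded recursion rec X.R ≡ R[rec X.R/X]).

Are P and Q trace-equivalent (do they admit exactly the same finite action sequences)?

P's transition system — 2 states:
  m0 = b.(0 + 0) | (0 | 0 | (0 | 0)) | —b→ m1
  m1 = (0 + 0) | (0 | 0 | (0 | 0)) | deadlocked
Q's transition system — 2 states:
  n0 = b.(0 + 0 + 0) | (0 | 0 | (0 | 0)) | —b→ n1
  n1 = (0 + 0 + 0) | (0 | 0 | (0 | 0)) | deadlocked
Coarsest stable partition (strong bisimilarity classes):
  B0 = {m0, n0}
  B1 = {m1, n1}
m0 ∈ B0, n0 ∈ B0 → same block
Bisimilar ⇒ trace-equivalent.

traces(P) = traces(Q)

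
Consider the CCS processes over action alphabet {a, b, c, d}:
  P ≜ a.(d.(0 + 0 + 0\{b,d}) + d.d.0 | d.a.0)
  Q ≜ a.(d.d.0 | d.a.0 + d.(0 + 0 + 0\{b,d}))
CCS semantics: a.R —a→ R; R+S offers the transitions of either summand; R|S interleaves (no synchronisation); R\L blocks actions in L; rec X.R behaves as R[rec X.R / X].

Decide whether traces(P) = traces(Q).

P's transition system — 11 states:
  s0 = a.(d.(0 + 0 + 0\{b,d}) + d.d.0 | d.a.0) → --a--▸ s1
  s1 = d.(0 + 0 + 0\{b,d}) + d.d.0 | d.a.0 → --d--▸ s2, --d--▸ s3, --d--▸ s4
  s2 = 0 + 0 + 0\{b,d} → ·
  s3 = d.0 | d.a.0 → --d--▸ s5, --d--▸ s6
  s4 = d.d.0 | a.0 → --a--▸ s7, --d--▸ s6
  s5 = 0 | d.a.0 → --d--▸ s8
  s6 = d.0 | a.0 → --a--▸ s9, --d--▸ s8
  s7 = d.d.0 | 0 → --d--▸ s9
  s8 = 0 | a.0 → --a--▸ s10
  s9 = d.0 | 0 → --d--▸ s10
  s10 = 0 | 0 → ·
Q's transition system — 11 states:
  t0 = a.(d.d.0 | d.a.0 + d.(0 + 0 + 0\{b,d})) → --a--▸ t1
  t1 = d.d.0 | d.a.0 + d.(0 + 0 + 0\{b,d}) → --d--▸ t2, --d--▸ t3, --d--▸ t4
  t2 = 0 + 0 + 0\{b,d} → ·
  t3 = d.0 | d.a.0 → --d--▸ t5, --d--▸ t6
  t4 = d.d.0 | a.0 → --a--▸ t7, --d--▸ t6
  t5 = 0 | d.a.0 → --d--▸ t8
  t6 = d.0 | a.0 → --a--▸ t9, --d--▸ t8
  t7 = d.d.0 | 0 → --d--▸ t9
  t8 = 0 | a.0 → --a--▸ t10
  t9 = d.0 | 0 → --d--▸ t10
  t10 = 0 | 0 → ·
Partition-refinement fixed point:
  B0 = {s0, t0}
  B1 = {s1, t1}
  B2 = {s3, t3}
  B3 = {s5, t5}
  B4 = {s8, t8}
  B5 = {s10, s2, t10, t2}
  B6 = {s6, t6}
  B7 = {s9, t9}
  B8 = {s4, t4}
  B9 = {s7, t7}
s0 ∈ B0, t0 ∈ B0 → same block
Bisimilar ⇒ trace-equivalent.

trace-equivalent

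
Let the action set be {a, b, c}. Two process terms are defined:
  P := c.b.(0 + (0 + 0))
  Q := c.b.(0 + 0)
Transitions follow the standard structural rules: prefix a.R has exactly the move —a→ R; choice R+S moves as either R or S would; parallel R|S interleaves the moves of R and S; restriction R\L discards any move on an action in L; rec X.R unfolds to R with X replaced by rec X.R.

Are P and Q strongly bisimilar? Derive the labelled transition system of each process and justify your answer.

P ~ Q

P's transition system — 3 states:
  p0 = c.b.(0 + (0 + 0)) | -c-> p1
  p1 = b.(0 + (0 + 0)) | -b-> p2
  p2 = 0 + (0 + 0) | stopped
Q's transition system — 3 states:
  q0 = c.b.(0 + 0) | -c-> q1
  q1 = b.(0 + 0) | -b-> q2
  q2 = 0 + 0 | stopped
Coarsest stable partition (strong bisimilarity classes):
  B0 = {p0, q0}
  B1 = {p1, q1}
  B2 = {p2, q2}
p0 ∈ B0, q0 ∈ B0 → same block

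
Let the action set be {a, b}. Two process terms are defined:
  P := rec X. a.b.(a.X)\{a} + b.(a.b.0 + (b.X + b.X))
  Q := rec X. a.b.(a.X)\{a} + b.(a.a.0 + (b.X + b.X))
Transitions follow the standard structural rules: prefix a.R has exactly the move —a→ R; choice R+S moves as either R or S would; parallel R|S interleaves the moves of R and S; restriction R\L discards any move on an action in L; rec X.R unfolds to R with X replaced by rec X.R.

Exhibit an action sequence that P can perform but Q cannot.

P's transition system — 6 states:
  s0 = rec X. a.b.(a.X)\{a} + b.(a.b.0 + (b.X + b.X)) ⊢ —a→ s1, —b→ s2
  s1 = b.(a.(rec X. a.b.(a.X)\{a} + b.(a.b.0 + (b.X + b.X))))\{a} ⊢ —b→ s3
  s2 = a.b.0 + (b.(rec X. a.b.(a.X)\{a} + b.(a.b.0 + (b.X + b.X))) + b.(rec X. a.b.(a.X)\{a} + b.(a.b.0 + (b.X + b.X)))) ⊢ —a→ s4, —b→ s0
  s3 = (a.(rec X. a.b.(a.X)\{a} + b.(a.b.0 + (b.X + b.X))))\{a} ⊢ ∅
  s4 = b.0 ⊢ —b→ s5
  s5 = 0 ⊢ ∅
Q's transition system — 6 states:
  t0 = rec X. a.b.(a.X)\{a} + b.(a.a.0 + (b.X + b.X)) ⊢ —a→ t1, —b→ t2
  t1 = b.(a.(rec X. a.b.(a.X)\{a} + b.(a.a.0 + (b.X + b.X))))\{a} ⊢ —b→ t3
  t2 = a.a.0 + (b.(rec X. a.b.(a.X)\{a} + b.(a.a.0 + (b.X + b.X))) + b.(rec X. a.b.(a.X)\{a} + b.(a.a.0 + (b.X + b.X)))) ⊢ —a→ t4, —b→ t0
  t3 = (a.(rec X. a.b.(a.X)\{a} + b.(a.a.0 + (b.X + b.X))))\{a} ⊢ ∅
  t4 = a.0 ⊢ —a→ t5
  t5 = 0 ⊢ ∅
Executing bab from P (initial set {s0}):
  after b @ step 1: {s2}
  after a @ step 2: {s4}
  after b @ step 3: {s5}
  — P admits the full trace.
Executing bab from Q (initial set {t0}):
  after b @ step 1: {t2}
  after a @ step 2: {t4}
  after b @ step 3: no successor for Q

bab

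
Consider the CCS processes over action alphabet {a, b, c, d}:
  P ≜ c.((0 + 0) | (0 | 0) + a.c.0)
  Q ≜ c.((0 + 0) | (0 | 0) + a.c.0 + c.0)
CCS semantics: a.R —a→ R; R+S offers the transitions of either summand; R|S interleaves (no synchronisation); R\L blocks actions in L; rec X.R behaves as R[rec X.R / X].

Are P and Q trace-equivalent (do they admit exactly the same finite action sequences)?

P's transition system — 4 states:
  p0 = c.((0 + 0) | (0 | 0) + a.c.0) → --c--▸ p1
  p1 = (0 + 0) | (0 | 0) + a.c.0 → --a--▸ p2
  p2 = c.0 → --c--▸ p3
  p3 = 0 → stopped
Q's transition system — 4 states:
  q0 = c.((0 + 0) | (0 | 0) + a.c.0 + c.0) → --c--▸ q1
  q1 = (0 + 0) | (0 | 0) + a.c.0 + c.0 → --a--▸ q2, --c--▸ q3
  q2 = c.0 → --c--▸ q3
  q3 = 0 → stopped
Executing cc from Q (initial set {q0}):
  step 1 (c): {q1}
  step 2 (c): {q3}
  — Q admits the full trace.
Executing cc from P (initial set {p0}):
  step 1 (c): {p1}
  step 2 (c): no successor for P

traces(P) ≠ traces(Q) — witness ⟨cc⟩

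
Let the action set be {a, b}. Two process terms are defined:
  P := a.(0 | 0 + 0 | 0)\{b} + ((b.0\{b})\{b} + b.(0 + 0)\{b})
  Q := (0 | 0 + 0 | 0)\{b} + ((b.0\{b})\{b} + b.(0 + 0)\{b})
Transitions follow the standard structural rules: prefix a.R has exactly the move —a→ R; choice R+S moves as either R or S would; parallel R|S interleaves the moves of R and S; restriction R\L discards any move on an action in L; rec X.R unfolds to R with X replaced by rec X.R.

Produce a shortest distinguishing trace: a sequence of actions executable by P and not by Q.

P's transition system — 3 states:
  m0 = a.(0 | 0 + 0 | 0)\{b} + ((b.0\{b})\{b} + b.(0 + 0)\{b}) has moves =a=> m1, =b=> m2
  m1 = (0 | 0 + 0 | 0)\{b} has moves stopped
  m2 = (0 + 0)\{b} has moves stopped
Q's transition system — 2 states:
  n0 = (0 | 0 + 0 | 0)\{b} + ((b.0\{b})\{b} + b.(0 + 0)\{b}) has moves =b=> n1
  n1 = (0 + 0)\{b} has moves stopped
Run σ = ⟨a⟩ on P: start {m0}
  after a @ step 1: {m1}
  P completes σ.
Run σ = ⟨a⟩ on Q: start {n0}
  after a @ step 1: no successor for Q

a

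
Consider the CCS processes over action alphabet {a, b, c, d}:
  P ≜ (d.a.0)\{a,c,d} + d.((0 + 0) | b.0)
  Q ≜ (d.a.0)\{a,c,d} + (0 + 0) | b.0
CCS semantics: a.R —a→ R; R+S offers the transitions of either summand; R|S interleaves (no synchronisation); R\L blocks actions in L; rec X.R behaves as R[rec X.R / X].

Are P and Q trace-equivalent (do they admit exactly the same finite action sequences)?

traces(P) ≠ traces(Q) — witness ⟨d⟩

Reachable graph of P (3 states):
  u0 = (d.a.0)\{a,c,d} + d.((0 + 0) | b.0) | =d=> u1
  u1 = (0 + 0) | b.0 | =b=> u2
  u2 = (0 + 0) | 0 | ∅
Reachable graph of Q (2 states):
  v0 = (d.a.0)\{a,c,d} + (0 + 0) | b.0 | =b=> v1
  v1 = (0 + 0) | 0 | ∅
Trace ⟨d⟩ through P, begin at {u0}:
  [1] d ⇒ {u1}
  — P admits the full trace.
Trace ⟨d⟩ through Q, begin at {v0}:
  [1] d ⇒ ∅ (Q stuck)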